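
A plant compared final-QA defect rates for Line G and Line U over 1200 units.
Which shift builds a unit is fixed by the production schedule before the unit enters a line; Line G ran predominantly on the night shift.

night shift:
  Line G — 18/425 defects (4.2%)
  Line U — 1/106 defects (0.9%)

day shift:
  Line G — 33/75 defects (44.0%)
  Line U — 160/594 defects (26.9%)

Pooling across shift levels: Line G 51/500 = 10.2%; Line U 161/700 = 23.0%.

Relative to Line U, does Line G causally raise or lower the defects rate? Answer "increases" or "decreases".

Line U is lower inside every shift stratum but Line G is lower in aggregate. Whether to stratify depends on how shift relates to the line.
Shift differs across lines for reasons unrelated to any effect of the line itself, and it separately predicts the outcome — a classic confounder. We must compare within shift levels.
Within each level — night shift: 4.2% vs 0.9%; day shift: 44.0% vs 26.9% — Line U is lower every time.

increases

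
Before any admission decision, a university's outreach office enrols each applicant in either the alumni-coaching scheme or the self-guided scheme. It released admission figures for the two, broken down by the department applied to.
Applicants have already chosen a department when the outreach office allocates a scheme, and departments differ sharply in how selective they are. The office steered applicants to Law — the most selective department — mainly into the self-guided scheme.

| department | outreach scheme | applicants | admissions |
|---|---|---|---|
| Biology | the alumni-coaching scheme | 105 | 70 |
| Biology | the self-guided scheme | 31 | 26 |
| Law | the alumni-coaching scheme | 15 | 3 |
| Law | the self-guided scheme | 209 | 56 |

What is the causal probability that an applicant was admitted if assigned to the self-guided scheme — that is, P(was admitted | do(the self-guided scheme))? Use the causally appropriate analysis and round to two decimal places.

Within every department level the self-guided scheme has the higher rate, yet pooled the alumni-coaching scheme does — Simpson's reversal.
Nothing the outreach scheme does changes department; the imbalance is an allocation artefact. With department also predicting the outcome, the pooled figure is confounded, and the within-stratum comparison is the causal one.
Standardising the self-guided scheme to the population department mix: 0.378·26/31 + 0.622·56/209 = 0.484.

0.48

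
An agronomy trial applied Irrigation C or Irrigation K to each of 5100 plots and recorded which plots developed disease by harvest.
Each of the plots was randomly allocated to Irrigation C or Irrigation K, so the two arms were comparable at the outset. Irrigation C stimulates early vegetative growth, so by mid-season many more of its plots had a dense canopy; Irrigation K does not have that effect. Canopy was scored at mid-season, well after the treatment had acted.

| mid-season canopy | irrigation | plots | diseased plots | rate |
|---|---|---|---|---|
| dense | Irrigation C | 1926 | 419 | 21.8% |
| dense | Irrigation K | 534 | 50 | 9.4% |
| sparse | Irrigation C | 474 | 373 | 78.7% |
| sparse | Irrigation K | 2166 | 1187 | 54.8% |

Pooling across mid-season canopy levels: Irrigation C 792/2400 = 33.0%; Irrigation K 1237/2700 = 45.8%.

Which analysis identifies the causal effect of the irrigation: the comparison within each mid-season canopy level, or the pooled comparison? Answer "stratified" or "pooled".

The stratified and pooled comparisons disagree (Irrigation K wins within each mid-season canopy; Irrigation C wins overall), so the answer turns on the causal role of mid-season canopy.
Because the irrigation influences mid-season canopy, mid-season canopy is a post-treatment mediator, not a confounder. Stratifying on it would bias the estimate; the causal effect is the crude pooled difference.
Pooled: Irrigation C 33.0% vs Irrigation K 45.8%; Irrigation C is lower overall.

pooled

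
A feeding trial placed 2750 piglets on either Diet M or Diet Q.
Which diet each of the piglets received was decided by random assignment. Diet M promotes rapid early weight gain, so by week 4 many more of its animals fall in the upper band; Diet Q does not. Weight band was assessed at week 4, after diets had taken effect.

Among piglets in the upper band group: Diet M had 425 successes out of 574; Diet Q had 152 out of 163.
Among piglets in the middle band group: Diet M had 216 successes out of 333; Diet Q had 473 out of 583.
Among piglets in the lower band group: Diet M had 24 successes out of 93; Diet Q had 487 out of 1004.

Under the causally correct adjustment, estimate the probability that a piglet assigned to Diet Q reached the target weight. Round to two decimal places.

Stratifying would compare diets among piglets the diets themselves sorted into week-4 weight band groups — a form of selection on an intermediate. The unconditioned pooled rates give the total causal effect.
So P(outcome | do(Diet Q)) is just the pooled rate for Diet Q: 1112/1750 = 0.635.

0.64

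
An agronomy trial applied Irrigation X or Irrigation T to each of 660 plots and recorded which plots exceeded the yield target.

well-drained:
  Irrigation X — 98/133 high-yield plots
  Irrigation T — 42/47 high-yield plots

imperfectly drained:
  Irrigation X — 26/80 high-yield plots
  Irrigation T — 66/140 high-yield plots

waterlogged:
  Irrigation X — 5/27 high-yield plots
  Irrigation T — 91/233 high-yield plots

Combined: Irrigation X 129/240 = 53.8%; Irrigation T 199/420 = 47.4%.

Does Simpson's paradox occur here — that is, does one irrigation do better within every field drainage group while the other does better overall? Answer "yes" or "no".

Within each field drainage level (well-drained 73.7% vs 89.4%; imperfectly drained 32.5% vs 47.1%; waterlogged 18.5% vs 39.1%), Irrigation T has the higher rate every time. Pooled: 53.8% vs 47.4% — Irrigation X has the higher rate overall. The two comparisons disagree.

yes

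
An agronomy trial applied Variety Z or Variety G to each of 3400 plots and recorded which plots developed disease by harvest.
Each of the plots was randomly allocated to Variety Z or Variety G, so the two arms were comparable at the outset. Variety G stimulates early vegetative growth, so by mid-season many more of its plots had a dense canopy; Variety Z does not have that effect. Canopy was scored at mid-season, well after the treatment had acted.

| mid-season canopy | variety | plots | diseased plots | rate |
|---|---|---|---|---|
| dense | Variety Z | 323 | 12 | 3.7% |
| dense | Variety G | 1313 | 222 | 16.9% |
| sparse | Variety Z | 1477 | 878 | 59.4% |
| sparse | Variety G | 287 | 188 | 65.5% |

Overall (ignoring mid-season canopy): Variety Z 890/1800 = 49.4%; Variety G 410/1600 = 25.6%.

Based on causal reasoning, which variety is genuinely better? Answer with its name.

Variety G

Mid-season canopy is recorded after the variety and is itself shifted by it — it sits on the causal path from variety to outcome. Conditioning on a mediator would strip out part of the effect we want; the pooled comparison gives the total causal effect.
Pooled: Variety Z 49.4% vs Variety G 25.6%; Variety G is lower overall.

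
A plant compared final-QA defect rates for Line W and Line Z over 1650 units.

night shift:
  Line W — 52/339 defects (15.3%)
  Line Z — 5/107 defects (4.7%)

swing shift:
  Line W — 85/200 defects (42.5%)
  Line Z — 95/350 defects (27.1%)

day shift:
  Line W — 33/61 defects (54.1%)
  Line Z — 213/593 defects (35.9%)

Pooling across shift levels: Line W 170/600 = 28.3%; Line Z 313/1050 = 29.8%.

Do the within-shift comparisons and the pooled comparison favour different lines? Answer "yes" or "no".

Within each shift level (night shift 15.3% vs 4.7%; swing shift 42.5% vs 27.1%; day shift 54.1% vs 35.9%), Line Z has the lower rate every time. Pooled: 28.3% vs 29.8% — Line W has the lower rate overall. The two comparisons disagree.

yes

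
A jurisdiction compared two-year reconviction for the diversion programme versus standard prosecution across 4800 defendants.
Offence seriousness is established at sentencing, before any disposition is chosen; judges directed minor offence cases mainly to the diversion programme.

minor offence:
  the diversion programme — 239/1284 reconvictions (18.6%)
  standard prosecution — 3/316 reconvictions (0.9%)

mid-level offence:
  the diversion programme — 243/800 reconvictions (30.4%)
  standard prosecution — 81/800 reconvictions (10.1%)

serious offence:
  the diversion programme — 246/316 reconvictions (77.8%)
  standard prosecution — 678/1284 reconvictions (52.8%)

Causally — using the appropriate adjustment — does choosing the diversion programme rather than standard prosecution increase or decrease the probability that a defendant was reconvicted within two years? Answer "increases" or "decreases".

increases

Offence seriousness is set before the disposition has any effect — it is not caused by the disposition — and it independently drives the outcome. That makes it a confounder, so the causal comparison is within offence seriousness levels.
Within each level — minor offence: 18.6% vs 0.9%; mid-level offence: 30.4% vs 10.1%; serious offence: 77.8% vs 52.8% — standard prosecution is lower every time.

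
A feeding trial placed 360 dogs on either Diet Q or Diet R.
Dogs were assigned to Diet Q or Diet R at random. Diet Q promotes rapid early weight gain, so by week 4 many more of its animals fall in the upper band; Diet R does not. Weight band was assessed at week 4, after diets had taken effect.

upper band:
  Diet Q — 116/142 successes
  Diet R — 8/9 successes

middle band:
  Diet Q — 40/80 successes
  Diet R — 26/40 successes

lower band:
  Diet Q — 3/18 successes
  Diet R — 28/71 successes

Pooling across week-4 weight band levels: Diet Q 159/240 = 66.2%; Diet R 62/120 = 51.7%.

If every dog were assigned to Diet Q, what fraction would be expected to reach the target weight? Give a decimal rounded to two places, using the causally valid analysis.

Week-4 weight band here is a post-treatment variable shaped by the diet; conditioning on it would introduce bias rather than remove it. The overall comparison is the causal one.
So P(outcome | do(Diet Q)) is just the pooled rate for Diet Q: 159/240 = 0.662.

0.66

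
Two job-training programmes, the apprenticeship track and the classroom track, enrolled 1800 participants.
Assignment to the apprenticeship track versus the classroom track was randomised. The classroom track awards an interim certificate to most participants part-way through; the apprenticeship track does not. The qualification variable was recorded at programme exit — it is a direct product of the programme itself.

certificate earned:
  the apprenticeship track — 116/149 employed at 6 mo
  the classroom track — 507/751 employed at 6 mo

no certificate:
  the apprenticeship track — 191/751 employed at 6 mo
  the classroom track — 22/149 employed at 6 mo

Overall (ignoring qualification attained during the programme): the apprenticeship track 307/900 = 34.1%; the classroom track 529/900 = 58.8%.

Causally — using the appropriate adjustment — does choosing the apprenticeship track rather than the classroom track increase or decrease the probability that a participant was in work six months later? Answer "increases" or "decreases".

decreases

Qualification attained during the programme is recorded after the programme and is itself shifted by it — it sits on the causal path from programme to outcome. Conditioning on a mediator would strip out part of the effect we want; the pooled comparison gives the total causal effect.
Pooled: the apprenticeship track 34.1% vs the classroom track 58.8%; the classroom track is higher overall.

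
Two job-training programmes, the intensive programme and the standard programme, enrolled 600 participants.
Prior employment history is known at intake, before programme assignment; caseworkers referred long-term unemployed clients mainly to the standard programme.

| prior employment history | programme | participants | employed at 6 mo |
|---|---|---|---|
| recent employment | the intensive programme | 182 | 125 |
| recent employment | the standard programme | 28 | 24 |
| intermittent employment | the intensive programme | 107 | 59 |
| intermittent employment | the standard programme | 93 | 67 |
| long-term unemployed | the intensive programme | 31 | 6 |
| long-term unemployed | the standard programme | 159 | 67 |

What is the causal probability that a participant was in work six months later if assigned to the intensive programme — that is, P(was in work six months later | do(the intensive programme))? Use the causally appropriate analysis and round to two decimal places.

0.49

Prior employment history differs across programmes for reasons unrelated to any effect of the programme itself, and it separately predicts the outcome — a classic confounder. We must compare within prior employment history levels.
Standardising the intensive programme to the population prior employment history mix: 0.350·125/182 + 0.333·59/107 + 0.317·6/31 = 0.485.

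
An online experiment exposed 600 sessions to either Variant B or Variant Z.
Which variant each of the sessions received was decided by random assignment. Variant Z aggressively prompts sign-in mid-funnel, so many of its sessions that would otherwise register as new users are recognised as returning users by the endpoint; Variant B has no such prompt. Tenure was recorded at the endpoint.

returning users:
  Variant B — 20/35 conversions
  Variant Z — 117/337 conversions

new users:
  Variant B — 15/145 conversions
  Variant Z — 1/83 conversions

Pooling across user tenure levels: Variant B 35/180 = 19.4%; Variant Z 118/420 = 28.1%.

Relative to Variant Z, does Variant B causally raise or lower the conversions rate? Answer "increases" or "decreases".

Stratifying would compare variants among sessions the variants themselves sorted into user tenure groups — a form of selection on an intermediate. The unconditioned pooled rates give the total causal effect.
Pooled: Variant B 19.4% vs Variant Z 28.1%; Variant Z is higher overall.

decreases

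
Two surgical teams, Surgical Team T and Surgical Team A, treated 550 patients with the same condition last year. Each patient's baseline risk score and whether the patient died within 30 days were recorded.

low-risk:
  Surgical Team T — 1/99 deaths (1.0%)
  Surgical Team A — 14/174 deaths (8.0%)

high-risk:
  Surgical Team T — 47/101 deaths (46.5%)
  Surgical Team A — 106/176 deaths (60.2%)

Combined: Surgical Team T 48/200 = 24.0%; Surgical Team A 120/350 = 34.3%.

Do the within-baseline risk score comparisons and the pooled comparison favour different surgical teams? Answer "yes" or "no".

no

Within each baseline risk score level (low-risk 1.0% vs 8.0%; high-risk 46.5% vs 60.2%), Surgical Team T has the lower rate every time. Pooled: 24.0% vs 34.3% — Surgical Team T has the lower rate overall. They agree.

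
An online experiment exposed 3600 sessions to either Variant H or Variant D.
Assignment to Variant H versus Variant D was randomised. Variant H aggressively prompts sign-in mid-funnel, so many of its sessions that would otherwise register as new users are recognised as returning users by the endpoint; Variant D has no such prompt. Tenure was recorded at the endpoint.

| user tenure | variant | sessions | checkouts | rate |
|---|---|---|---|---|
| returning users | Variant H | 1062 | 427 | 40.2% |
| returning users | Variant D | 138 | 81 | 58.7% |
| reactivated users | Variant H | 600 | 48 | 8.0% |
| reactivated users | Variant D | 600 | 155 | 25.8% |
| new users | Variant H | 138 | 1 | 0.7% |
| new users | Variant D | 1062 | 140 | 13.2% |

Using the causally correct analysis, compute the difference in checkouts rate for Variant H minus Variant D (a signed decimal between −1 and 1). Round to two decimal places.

+0.06

The user tenure-specific comparison favours Variant D throughout, but the pooled figures favour Variant H. The question is whether to condition on user tenure.
Stratifying would compare variants among sessions the variants themselves sorted into user tenure groups — a form of selection on an intermediate. The unconditioned pooled rates give the total causal effect.
The causal difference is the pooled difference: 0.264 − 0.209 = +0.056.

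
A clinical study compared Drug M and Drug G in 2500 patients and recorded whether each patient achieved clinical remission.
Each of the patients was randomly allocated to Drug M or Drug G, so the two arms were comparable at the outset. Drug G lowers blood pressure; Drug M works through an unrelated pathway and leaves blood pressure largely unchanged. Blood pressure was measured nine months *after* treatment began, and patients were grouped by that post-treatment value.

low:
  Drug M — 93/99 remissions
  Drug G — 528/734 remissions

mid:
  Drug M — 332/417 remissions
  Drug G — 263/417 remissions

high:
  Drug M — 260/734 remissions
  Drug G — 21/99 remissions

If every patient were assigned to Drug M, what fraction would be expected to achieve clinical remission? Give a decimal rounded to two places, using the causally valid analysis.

Drug M is higher inside every blood pressure stratum but Drug G is higher in aggregate. Whether to stratify depends on how blood pressure relates to the drug.
Blood pressure lies on the pathway drug → blood pressure → outcome, so adjusting for it blocks the indirect effect. For the total causal effect of drug, use the unadjusted pooled rates.
So P(outcome | do(Drug M)) is just the pooled rate for Drug M: 685/1250 = 0.548.

0.55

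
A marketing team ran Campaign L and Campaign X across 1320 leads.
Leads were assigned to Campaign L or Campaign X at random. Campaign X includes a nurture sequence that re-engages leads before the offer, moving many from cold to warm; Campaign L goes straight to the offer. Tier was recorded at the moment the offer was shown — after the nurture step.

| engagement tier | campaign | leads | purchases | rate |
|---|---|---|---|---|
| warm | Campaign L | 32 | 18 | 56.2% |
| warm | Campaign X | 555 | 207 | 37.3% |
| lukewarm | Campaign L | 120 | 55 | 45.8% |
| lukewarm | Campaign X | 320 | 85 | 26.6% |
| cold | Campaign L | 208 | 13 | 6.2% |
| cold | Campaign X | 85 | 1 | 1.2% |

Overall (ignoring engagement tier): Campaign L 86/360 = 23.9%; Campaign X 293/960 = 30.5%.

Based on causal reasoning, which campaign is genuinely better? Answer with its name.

Campaign X

Engagement tier is downstream of the campaign. One should not condition on a consequence of treatment, so the overall rates are the right comparison.
Pooled: Campaign L 23.9% vs Campaign X 30.5%; Campaign X is higher overall.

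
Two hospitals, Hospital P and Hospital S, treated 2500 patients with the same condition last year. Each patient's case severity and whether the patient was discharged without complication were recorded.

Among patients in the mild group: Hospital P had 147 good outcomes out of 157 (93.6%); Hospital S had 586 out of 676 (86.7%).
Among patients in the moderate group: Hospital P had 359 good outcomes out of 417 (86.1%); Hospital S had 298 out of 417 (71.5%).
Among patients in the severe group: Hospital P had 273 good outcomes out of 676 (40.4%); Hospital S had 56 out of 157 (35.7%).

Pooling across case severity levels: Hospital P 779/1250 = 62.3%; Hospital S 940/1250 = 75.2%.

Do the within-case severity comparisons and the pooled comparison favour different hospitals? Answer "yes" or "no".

Within each case severity level (mild 93.6% vs 86.7%; moderate 86.1% vs 71.5%; severe 40.4% vs 35.7%), Hospital P has the higher rate every time. Pooled: 62.3% vs 75.2% — Hospital S has the higher rate overall. The two comparisons disagree.

yes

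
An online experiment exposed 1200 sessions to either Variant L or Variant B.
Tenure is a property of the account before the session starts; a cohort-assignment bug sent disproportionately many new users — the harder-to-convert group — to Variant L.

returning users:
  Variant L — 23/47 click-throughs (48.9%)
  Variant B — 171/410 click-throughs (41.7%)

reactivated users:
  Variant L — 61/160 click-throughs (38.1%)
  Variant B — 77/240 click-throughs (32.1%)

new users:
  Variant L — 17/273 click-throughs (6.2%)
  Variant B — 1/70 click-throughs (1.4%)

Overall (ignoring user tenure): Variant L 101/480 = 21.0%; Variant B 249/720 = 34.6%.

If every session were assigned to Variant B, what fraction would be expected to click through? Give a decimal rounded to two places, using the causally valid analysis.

Variant L is higher inside every user tenure stratum but Variant B is higher in aggregate. Whether to stratify depends on how user tenure relates to the variant.
Here user tenure is a common cause — it drives both which variant a case falls under and the outcome. The crude comparison mixes populations; the stratum-specific rates are the causally relevant ones.
Standardising Variant B to the population user tenure mix: 0.381·171/410 + 0.333·77/240 + 0.286·1/70 = 0.270.

0.27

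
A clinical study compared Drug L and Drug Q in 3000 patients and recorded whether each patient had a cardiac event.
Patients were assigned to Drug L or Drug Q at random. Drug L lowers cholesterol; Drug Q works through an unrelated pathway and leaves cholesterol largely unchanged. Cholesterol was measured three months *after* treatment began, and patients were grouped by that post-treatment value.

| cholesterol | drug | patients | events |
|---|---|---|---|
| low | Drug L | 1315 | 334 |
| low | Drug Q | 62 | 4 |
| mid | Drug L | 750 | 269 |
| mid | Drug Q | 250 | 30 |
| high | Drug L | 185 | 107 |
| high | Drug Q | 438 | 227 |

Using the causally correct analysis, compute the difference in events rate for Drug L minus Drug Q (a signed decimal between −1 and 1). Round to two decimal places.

The stratified and pooled comparisons disagree (Drug Q wins within each cholesterol; Drug L wins overall), so the answer turns on the causal role of cholesterol.
Stratifying would compare drugs among patients the drugs themselves sorted into cholesterol groups — a form of selection on an intermediate. The unconditioned pooled rates give the total causal effect.
The causal difference is the pooled difference: 0.316 − 0.348 = -0.032.

-0.03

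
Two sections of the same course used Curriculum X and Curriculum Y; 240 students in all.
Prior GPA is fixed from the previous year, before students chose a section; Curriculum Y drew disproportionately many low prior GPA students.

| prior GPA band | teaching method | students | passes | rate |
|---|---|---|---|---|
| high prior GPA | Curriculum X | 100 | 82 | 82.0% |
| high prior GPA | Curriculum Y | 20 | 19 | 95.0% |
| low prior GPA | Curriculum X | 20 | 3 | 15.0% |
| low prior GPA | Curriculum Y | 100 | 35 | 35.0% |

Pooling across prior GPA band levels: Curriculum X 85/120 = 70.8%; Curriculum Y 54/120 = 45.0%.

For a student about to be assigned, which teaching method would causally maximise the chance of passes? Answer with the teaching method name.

Here prior GPA band is a common cause — it drives both which teaching method a case falls under and the outcome. The crude comparison mixes populations; the stratum-specific rates are the causally relevant ones.
Within each level — high prior GPA: 82.0% vs 95.0%; low prior GPA: 15.0% vs 35.0% — Curriculum Y is higher every time.

Curriculum Y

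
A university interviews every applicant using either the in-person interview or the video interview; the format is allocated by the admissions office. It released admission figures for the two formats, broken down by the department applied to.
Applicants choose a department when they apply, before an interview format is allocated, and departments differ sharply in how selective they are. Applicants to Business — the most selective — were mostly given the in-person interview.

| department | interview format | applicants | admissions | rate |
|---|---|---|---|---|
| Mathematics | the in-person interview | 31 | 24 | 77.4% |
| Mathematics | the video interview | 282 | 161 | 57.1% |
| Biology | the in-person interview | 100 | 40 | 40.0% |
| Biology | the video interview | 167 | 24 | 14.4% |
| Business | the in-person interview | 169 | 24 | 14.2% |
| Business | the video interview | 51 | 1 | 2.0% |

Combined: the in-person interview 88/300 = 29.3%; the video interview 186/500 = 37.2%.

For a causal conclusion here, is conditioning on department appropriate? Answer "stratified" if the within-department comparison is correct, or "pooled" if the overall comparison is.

The stratified and pooled comparisons disagree (the in-person interview wins within each department; the video interview wins overall), so the answer turns on the causal role of department.
Here department is a common cause — it drives both which interview format a case falls under and the outcome. The crude comparison mixes populations; the stratum-specific rates are the causally relevant ones.
Within each level — Mathematics: 77.4% vs 57.1%; Biology: 40.0% vs 14.4%; Business: 14.2% vs 2.0% — the in-person interview is higher every time.

stratified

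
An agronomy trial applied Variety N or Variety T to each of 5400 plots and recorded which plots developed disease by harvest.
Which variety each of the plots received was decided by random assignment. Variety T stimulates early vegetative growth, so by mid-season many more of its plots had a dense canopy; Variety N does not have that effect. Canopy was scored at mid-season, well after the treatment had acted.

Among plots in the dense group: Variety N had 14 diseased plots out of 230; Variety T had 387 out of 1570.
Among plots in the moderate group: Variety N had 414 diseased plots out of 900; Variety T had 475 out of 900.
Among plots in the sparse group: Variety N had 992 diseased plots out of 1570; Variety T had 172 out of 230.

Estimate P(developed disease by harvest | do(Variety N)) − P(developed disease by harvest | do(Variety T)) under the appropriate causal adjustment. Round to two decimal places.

Mid-season canopy is downstream of the variety. One should not condition on a consequence of treatment, so the overall rates are the right comparison.
The causal difference is the pooled difference: 0.526 − 0.383 = +0.143.

+0.14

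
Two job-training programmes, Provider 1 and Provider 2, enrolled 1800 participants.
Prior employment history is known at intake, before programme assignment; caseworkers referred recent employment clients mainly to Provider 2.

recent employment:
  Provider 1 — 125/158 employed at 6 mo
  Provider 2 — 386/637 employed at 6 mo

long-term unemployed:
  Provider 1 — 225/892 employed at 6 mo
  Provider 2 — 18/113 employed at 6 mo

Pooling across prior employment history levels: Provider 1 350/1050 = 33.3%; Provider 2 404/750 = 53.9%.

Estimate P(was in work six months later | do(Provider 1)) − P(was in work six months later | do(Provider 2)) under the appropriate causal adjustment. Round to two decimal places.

Nothing the programme does changes prior employment history; the imbalance is an allocation artefact. With prior employment history also predicting the outcome, the pooled figure is confounded, and the within-stratum comparison is the causal one.
Adjusting over the population distribution of prior employment history: 0.442·(0.791−0.606) + 0.558·(0.252−0.159) = +0.134.

+0.13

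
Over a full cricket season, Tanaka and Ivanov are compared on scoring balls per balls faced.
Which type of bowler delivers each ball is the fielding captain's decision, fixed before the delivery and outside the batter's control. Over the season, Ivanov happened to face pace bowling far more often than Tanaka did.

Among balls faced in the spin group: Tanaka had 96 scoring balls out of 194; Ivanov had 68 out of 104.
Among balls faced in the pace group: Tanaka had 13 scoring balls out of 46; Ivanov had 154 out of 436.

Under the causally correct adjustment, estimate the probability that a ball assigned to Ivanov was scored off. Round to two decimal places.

Within every bowling type level Ivanov has the higher rate, yet pooled Tanaka does — Simpson's reversal.
Since bowling type is a pre-existing factor (not a product of the player) and it affects the outcome on its own, it is a confounder. The stratified rates, not the pooled rate, identify the causal effect.
Standardising Ivanov to the population bowling type mix: 0.382·68/104 + 0.618·154/436 = 0.468.

0.47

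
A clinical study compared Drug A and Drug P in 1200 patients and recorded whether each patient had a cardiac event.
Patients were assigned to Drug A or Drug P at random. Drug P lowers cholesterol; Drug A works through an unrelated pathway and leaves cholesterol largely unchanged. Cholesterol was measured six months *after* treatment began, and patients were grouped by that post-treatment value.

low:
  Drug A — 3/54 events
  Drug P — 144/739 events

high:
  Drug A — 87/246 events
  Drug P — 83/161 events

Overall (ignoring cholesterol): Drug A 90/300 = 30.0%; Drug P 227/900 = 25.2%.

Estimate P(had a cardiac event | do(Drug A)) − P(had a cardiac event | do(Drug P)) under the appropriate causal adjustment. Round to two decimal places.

+0.05

Stratifying would compare drugs among patients the drugs themselves sorted into cholesterol groups — a form of selection on an intermediate. The unconditioned pooled rates give the total causal effect.
The causal difference is the pooled difference: 0.300 − 0.252 = +0.048.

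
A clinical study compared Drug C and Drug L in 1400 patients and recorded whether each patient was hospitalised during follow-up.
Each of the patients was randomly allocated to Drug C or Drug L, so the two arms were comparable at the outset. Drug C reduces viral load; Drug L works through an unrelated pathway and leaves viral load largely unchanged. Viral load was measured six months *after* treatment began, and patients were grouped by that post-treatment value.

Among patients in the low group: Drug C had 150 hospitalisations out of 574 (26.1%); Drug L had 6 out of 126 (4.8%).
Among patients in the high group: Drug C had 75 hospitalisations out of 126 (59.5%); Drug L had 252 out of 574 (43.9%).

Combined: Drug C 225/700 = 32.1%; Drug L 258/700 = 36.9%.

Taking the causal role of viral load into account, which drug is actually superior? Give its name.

Because the drug influences viral load, viral load is a post-treatment mediator, not a confounder. Stratifying on it would bias the estimate; the causal effect is the crude pooled difference.
Pooled: Drug C 32.1% vs Drug L 36.9%; Drug C is lower overall.

Drug C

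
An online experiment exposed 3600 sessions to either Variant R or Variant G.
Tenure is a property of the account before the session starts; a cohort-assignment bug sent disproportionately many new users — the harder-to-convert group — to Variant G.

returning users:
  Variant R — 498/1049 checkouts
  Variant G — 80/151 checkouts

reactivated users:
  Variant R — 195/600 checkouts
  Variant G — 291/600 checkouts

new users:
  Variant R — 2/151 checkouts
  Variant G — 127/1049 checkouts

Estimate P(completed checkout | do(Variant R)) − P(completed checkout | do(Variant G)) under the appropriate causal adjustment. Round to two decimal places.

User tenure satisfies the back-door criterion: it is not a descendant of the variant, and it blocks the spurious path from variant to outcome. Adjusting for it (i.e., using the within-user tenure rates) gives the causal effect.
Adjusting over the population distribution of user tenure: 0.333·(0.475−0.530) + 0.333·(0.325−0.485) + 0.333·(0.013−0.121) = -0.108.

-0.11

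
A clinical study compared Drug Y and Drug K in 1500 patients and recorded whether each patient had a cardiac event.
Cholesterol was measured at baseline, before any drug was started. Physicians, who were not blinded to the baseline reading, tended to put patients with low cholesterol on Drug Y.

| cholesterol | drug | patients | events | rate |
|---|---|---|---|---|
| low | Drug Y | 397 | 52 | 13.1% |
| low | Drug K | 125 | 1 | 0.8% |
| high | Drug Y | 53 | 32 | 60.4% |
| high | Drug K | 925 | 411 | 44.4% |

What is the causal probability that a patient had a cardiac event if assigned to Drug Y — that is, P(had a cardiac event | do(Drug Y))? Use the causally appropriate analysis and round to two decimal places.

Here cholesterol is a common cause — it drives both which drug a case falls under and the outcome. The crude comparison mixes populations; the stratum-specific rates are the causally relevant ones.
Standardising Drug Y to the population cholesterol mix: 0.348·52/397 + 0.652·32/53 = 0.439.

0.44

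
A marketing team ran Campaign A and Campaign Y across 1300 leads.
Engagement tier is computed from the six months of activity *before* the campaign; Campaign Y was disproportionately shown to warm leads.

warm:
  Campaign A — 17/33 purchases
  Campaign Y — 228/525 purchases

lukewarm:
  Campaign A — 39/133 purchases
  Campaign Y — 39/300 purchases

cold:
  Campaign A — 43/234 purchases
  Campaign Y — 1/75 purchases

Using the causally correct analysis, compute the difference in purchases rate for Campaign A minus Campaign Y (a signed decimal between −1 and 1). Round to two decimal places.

+0.13

Here engagement tier is a common cause — it drives both which campaign a case falls under and the outcome. The crude comparison mixes populations; the stratum-specific rates are the causally relevant ones.
Adjusting over the population distribution of engagement tier: 0.429·(0.515−0.434) + 0.333·(0.293−0.130) + 0.238·(0.184−0.013) = +0.130.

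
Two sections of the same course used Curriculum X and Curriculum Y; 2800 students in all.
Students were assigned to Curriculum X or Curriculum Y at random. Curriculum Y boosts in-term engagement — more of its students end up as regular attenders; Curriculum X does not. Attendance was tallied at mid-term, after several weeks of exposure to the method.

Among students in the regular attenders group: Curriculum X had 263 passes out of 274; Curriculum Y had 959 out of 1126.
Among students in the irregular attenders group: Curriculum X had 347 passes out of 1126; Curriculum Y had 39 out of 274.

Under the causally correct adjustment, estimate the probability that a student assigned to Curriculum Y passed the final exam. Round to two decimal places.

The stratified and pooled comparisons disagree (Curriculum X wins within each mid-term attendance; Curriculum Y wins overall), so the answer turns on the causal role of mid-term attendance.
The distribution of mid-term attendance is itself part of what the teaching method does — it is an intermediate outcome. Holding it fixed would remove that part of the effect; the total effect is the pooled difference.
So P(outcome | do(Curriculum Y)) is just the pooled rate for Curriculum Y: 998/1400 = 0.713.

0.71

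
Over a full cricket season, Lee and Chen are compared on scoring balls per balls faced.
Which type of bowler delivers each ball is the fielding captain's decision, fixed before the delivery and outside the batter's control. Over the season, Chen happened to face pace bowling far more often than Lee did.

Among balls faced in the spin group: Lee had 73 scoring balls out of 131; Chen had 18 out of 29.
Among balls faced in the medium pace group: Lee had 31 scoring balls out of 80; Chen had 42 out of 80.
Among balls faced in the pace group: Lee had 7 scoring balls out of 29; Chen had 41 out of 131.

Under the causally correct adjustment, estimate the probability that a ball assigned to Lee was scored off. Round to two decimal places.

Since bowling type is a pre-existing factor (not a product of the player) and it affects the outcome on its own, it is a confounder. The stratified rates, not the pooled rate, identify the causal effect.
Standardising Lee to the population bowling type mix: 0.333·73/131 + 0.333·31/80 + 0.333·7/29 = 0.395.

0.40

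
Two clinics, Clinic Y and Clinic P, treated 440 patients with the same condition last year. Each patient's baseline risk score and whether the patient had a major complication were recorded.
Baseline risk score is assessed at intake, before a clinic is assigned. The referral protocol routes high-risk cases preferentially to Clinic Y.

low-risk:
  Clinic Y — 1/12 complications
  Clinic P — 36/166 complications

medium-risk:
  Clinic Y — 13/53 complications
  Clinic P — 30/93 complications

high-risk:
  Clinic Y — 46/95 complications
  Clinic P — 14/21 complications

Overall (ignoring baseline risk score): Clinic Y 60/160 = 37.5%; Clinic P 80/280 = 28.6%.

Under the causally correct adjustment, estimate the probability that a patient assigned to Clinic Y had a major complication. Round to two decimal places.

0.24

The stratified and pooled comparisons disagree (Clinic Y wins within each baseline risk score; Clinic P wins overall), so the answer turns on the causal role of baseline risk score.
Baseline risk score satisfies the back-door criterion: it is not a descendant of the clinic, and it blocks the spurious path from clinic to outcome. Adjusting for it (i.e., using the within-baseline risk score rates) gives the causal effect.
Standardising Clinic Y to the population baseline risk score mix: 0.405·1/12 + 0.332·13/53 + 0.264·46/95 = 0.243.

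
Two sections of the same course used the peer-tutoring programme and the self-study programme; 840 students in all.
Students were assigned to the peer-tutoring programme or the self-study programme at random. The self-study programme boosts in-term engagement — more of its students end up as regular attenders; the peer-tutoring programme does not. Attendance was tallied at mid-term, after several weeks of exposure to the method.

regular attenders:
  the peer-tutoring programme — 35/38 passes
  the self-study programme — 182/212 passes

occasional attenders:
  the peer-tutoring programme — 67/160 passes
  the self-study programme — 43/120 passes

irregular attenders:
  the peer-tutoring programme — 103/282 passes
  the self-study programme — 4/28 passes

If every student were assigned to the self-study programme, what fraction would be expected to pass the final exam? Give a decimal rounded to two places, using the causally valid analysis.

the peer-tutoring programme is higher inside every mid-term attendance stratum but the self-study programme is higher in aggregate. Whether to stratify depends on how mid-term attendance relates to the teaching method.
Stratifying would compare teaching methods among students the teaching methods themselves sorted into mid-term attendance groups — a form of selection on an intermediate. The unconditioned pooled rates give the total causal effect.
So P(outcome | do(the self-study programme)) is just the pooled rate for the self-study programme: 229/360 = 0.636.

0.64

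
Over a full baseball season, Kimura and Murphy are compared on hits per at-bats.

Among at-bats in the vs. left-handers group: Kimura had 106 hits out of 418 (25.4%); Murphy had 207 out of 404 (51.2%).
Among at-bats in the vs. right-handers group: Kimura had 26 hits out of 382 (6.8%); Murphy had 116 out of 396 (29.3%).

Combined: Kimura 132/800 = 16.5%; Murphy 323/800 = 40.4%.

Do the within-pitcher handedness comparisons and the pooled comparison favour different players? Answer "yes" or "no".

no

Within each pitcher handedness level (vs. left-handers 25.4% vs 51.2%; vs. right-handers 6.8% vs 29.3%), Murphy has the higher rate every time. Pooled: 16.5% vs 40.4% — Murphy has the higher rate overall. They agree.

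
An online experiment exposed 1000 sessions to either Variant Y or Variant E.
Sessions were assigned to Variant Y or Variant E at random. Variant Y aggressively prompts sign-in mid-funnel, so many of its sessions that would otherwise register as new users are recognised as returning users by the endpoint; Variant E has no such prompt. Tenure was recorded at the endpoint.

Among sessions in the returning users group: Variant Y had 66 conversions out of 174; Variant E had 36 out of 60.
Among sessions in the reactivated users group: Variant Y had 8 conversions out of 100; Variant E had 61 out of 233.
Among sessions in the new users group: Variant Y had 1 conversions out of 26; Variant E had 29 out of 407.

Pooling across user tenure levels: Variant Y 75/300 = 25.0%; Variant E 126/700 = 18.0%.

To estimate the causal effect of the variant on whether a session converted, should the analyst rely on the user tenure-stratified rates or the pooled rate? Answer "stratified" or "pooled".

pooled

User tenure is recorded after the variant and is itself shifted by it — it sits on the causal path from variant to outcome. Conditioning on a mediator would strip out part of the effect we want; the pooled comparison gives the total causal effect.
Pooled: Variant Y 25.0% vs Variant E 18.0%; Variant Y is higher overall.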